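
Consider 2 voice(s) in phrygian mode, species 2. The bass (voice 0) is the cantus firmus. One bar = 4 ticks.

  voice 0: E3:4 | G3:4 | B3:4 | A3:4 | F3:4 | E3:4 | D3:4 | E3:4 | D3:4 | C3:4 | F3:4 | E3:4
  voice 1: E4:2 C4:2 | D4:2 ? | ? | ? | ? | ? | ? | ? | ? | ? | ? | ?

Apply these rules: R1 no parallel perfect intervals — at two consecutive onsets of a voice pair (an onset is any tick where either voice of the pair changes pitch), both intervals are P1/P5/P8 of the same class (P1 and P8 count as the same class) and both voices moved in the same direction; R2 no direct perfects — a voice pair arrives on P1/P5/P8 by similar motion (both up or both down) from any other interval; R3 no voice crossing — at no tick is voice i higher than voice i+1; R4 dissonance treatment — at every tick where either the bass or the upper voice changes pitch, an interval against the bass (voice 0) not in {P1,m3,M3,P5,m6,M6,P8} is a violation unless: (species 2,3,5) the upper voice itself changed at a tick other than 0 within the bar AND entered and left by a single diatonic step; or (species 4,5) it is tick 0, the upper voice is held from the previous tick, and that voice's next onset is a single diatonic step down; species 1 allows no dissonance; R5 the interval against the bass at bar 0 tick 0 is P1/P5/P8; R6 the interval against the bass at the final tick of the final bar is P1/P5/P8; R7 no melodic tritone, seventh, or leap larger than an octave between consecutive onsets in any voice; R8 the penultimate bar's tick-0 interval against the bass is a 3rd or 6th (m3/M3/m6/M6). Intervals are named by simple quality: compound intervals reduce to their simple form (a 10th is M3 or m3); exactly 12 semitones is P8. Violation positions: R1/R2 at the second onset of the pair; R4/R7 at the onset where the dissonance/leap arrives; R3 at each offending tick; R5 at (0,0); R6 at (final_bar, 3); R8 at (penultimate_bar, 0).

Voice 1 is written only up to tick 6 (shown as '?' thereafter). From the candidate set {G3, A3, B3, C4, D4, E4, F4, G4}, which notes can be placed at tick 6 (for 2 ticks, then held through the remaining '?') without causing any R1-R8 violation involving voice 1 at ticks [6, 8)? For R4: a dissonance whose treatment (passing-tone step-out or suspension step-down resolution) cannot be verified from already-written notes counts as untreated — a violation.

{B3, D4, E4, G3, G4}

G3: legal
A3: violates R4
B3: legal
C4: violates R4
D4: legal
E4: legal
F4: violates R4
G4: legal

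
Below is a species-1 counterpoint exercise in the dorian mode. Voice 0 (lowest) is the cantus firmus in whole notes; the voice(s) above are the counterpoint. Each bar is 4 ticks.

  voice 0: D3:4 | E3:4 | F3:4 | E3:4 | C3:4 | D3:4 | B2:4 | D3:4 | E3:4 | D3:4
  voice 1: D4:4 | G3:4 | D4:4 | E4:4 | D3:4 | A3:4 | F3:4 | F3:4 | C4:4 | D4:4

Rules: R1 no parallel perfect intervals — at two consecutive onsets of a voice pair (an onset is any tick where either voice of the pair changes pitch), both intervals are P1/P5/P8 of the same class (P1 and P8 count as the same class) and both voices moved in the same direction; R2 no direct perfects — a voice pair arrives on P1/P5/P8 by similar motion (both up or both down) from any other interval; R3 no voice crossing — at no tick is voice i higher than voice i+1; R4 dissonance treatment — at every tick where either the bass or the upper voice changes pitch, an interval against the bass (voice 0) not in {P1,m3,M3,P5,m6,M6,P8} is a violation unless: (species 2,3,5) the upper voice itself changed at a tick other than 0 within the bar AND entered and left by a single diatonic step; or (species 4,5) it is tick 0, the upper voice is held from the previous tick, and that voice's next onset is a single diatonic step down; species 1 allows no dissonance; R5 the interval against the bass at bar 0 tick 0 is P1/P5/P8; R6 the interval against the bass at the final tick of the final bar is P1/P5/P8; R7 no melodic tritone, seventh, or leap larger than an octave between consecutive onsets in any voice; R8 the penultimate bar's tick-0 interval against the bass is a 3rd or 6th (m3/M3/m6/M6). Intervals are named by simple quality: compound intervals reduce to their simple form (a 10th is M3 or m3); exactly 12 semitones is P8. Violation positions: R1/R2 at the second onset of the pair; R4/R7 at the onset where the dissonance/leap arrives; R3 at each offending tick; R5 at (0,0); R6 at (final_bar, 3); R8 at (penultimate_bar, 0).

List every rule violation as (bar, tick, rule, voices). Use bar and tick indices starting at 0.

(4, 0, R4, (0, 1))
(4, 0, R7, (1,))
(5, 0, R2, (0, 1))
(6, 0, R4, (0, 1))

bar 0: v0=D3 v1=D4 downbeat P8
bar 1: v0=E3 v1=G3 downbeat m3
bar 2: v0=F3 v1=D4 downbeat M6
bar 3: v0=E3 v1=E4 downbeat P8
bar 4: v0=C3 v1=D3 downbeat M2
bar 5: v0=D3 v1=A3 downbeat P5
bar 6: v0=B2 v1=F3 downbeat TT
bar 7: v0=D3 v1=F3 downbeat m3
bar 8: v0=E3 v1=C4 downbeat m6
bar 9: v0=D3 v1=D4 downbeat P8
  -> R4 @ bar 4 tick 0 v(0, 1): C3/D3 M2 untreated
  -> R7 @ bar 4 tick 0 v(1,): E4->D3 leap 14st
  -> R2 @ bar 5 tick 0 v(0, 1): C3/D3 M2 -> D3/A3 P5 similar
  -> R4 @ bar 6 tick 0 v(0, 1): B2/F3 TT untreated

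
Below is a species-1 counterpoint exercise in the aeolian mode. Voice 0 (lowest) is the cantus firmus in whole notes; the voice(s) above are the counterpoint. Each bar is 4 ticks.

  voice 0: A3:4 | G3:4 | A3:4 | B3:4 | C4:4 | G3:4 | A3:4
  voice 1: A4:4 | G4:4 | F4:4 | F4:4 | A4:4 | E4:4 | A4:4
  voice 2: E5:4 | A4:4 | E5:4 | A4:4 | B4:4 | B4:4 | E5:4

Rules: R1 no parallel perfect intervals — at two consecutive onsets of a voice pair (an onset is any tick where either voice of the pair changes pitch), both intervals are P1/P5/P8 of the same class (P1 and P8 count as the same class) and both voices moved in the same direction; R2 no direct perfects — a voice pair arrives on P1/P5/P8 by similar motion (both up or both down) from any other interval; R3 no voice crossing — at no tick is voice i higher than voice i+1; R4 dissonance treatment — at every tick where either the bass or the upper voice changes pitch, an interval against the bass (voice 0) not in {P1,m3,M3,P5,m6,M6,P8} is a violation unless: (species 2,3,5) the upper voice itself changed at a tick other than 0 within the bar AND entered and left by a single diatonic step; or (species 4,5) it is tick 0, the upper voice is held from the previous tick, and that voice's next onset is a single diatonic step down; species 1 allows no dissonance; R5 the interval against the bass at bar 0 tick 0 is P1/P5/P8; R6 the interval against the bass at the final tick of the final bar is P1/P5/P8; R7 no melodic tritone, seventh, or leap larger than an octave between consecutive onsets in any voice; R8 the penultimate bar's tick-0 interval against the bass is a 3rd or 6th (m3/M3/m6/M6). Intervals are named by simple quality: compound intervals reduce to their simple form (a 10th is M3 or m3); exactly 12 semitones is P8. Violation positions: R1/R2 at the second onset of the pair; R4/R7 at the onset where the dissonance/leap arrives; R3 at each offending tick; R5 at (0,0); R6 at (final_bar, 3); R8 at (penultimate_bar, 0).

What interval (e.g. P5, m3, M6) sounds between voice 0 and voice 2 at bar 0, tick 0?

P5

voice 0=A3 voice 2=E5 -> P5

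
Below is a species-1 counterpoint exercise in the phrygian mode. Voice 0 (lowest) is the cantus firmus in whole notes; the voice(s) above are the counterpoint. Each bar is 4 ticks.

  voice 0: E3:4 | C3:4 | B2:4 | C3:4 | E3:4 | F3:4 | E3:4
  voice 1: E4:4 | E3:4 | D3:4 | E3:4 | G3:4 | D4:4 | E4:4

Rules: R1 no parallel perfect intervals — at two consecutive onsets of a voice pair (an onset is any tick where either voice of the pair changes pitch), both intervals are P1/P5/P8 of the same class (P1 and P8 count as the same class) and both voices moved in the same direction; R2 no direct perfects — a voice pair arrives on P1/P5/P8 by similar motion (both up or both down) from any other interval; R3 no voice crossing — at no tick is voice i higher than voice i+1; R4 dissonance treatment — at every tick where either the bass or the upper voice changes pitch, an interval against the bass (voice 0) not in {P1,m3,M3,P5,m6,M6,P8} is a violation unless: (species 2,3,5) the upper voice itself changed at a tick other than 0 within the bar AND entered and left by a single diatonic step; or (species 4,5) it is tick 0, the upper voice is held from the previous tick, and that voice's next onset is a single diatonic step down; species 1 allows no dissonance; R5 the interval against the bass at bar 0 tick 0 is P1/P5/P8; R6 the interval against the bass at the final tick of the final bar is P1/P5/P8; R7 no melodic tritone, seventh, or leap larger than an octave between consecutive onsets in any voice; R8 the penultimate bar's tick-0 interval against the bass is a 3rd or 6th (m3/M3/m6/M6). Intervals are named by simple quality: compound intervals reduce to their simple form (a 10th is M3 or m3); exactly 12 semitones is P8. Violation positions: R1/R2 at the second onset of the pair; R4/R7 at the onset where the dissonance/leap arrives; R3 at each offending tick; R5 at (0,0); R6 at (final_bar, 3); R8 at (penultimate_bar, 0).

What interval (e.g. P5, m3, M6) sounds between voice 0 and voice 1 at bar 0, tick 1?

P8

voice 0=E3 voice 1=E4 -> P8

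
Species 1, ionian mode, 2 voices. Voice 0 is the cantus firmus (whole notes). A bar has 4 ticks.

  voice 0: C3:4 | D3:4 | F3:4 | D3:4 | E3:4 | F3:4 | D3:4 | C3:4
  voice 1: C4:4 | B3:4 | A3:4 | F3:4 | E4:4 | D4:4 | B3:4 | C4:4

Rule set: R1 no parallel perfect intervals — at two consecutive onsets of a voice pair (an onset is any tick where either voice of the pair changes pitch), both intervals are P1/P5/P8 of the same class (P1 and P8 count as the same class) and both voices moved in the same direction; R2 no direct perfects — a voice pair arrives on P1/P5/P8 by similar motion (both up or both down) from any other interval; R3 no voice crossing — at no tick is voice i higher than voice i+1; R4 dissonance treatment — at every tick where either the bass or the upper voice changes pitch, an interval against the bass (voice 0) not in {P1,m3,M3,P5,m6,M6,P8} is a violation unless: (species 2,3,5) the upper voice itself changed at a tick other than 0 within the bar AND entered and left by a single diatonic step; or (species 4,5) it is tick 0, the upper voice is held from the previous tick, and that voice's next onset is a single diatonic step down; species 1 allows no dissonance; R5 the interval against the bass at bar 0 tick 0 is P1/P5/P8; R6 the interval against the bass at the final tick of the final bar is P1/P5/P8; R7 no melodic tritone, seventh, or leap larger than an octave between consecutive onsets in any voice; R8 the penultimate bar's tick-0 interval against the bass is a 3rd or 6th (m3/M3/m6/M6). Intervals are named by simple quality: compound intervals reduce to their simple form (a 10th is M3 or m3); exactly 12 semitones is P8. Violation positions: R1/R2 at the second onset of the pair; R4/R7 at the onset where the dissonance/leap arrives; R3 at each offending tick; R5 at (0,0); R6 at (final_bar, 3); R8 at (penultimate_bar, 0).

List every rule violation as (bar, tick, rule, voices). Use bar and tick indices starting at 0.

bar 0: v0=C3 v1=C4 downbeat P8
bar 1: v0=D3 v1=B3 downbeat M6
bar 2: v0=F3 v1=A3 downbeat M3
bar 3: v0=D3 v1=F3 downbeat m3
bar 4: v0=E3 v1=E4 downbeat P8
bar 5: v0=F3 v1=D4 downbeat M6
bar 6: v0=D3 v1=B3 downbeat M6
bar 7: v0=C3 v1=C4 downbeat P8
  -> R2 @ bar 4 tick 0 v(0, 1): D3/F3 m3 -> E3/E4 P8 similar
  -> R7 @ bar 4 tick 0 v(1,): F3->E4 leap 11st

(4, 0, R2, (0, 1))
(4, 0, R7, (1,))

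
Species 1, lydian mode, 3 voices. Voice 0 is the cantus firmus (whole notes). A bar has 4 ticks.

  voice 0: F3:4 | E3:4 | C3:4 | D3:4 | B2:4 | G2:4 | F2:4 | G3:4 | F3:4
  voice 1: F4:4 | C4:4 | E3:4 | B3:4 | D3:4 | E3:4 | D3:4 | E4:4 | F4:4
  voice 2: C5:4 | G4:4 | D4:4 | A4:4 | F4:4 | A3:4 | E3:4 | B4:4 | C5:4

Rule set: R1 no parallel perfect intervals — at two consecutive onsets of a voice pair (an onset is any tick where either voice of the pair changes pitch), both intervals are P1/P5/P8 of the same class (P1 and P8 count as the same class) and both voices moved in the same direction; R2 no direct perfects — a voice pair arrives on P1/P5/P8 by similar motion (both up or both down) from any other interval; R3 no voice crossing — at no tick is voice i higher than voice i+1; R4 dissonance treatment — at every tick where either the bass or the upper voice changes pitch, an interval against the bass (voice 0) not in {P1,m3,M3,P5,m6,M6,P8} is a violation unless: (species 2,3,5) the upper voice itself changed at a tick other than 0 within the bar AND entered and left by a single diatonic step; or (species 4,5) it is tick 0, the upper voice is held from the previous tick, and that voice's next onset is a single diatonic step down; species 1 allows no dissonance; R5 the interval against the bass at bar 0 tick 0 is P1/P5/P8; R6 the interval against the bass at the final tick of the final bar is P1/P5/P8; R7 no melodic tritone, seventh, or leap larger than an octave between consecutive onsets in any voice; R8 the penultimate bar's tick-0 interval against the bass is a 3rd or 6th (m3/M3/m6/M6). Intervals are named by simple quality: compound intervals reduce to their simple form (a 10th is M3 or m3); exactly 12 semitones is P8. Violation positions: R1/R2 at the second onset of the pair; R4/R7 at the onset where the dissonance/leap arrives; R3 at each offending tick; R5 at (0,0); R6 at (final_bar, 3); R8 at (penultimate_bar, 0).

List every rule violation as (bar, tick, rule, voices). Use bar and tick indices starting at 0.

bar 0: v0=F3 v1=F4 v2=C5 downbeat P5
bar 1: v0=E3 v1=C4 v2=G4 downbeat m3
bar 2: v0=C3 v1=E3 v2=D4 downbeat M2
bar 3: v0=D3 v1=B3 v2=A4 downbeat P5
bar 4: v0=B2 v1=D3 v2=F4 downbeat TT
bar 5: v0=G2 v1=E3 v2=A3 downbeat M2
bar 6: v0=F2 v1=D3 v2=E3 downbeat M7
bar 7: v0=G3 v1=E4 v2=B4 downbeat M3
bar 8: v0=F3 v1=F4 v2=C5 downbeat P5
  -> R1 @ bar 1 tick 0 v(1, 2): F4/C5 P5 -> C4/G4 P5 similar
  -> R4 @ bar 2 tick 0 v(0, 2): C3/D4 M2 untreated
  -> R2 @ bar 3 tick 0 v(0, 2): C3/D4 M2 -> D3/A4 P5 similar
  -> R4 @ bar 4 tick 0 v(0, 2): B2/F4 TT untreated
  -> R4 @ bar 5 tick 0 v(0, 2): G2/A3 M2 untreated
  -> R4 @ bar 6 tick 0 v(0, 2): F2/E3 M7 untreated
  -> R2 @ bar 7 tick 0 v(1, 2): D3/E3 M2 -> E4/B4 P5 similar
  -> R7 @ bar 7 tick 0 v(0,): F2->G3 leap 14st
  -> R7 @ bar 7 tick 0 v(1,): D3->E4 leap 14st
  -> R7 @ bar 7 tick 0 v(2,): E3->B4 leap 19st
  -> R1 @ bar 8 tick 0 v(1, 2): E4/B4 P5 -> F4/C5 P5 similar

(1, 0, R1, (1, 2))
(2, 0, R4, (0, 2))
(3, 0, R2, (0, 2))
(4, 0, R4, (0, 2))
(5, 0, R4, (0, 2))
(6, 0, R4, (0, 2))
(7, 0, R2, (1, 2))
(7, 0, R7, (0,))
(7, 0, R7, (1,))
(7, 0, R7, (2,))
(8, 0, R1, (1, 2))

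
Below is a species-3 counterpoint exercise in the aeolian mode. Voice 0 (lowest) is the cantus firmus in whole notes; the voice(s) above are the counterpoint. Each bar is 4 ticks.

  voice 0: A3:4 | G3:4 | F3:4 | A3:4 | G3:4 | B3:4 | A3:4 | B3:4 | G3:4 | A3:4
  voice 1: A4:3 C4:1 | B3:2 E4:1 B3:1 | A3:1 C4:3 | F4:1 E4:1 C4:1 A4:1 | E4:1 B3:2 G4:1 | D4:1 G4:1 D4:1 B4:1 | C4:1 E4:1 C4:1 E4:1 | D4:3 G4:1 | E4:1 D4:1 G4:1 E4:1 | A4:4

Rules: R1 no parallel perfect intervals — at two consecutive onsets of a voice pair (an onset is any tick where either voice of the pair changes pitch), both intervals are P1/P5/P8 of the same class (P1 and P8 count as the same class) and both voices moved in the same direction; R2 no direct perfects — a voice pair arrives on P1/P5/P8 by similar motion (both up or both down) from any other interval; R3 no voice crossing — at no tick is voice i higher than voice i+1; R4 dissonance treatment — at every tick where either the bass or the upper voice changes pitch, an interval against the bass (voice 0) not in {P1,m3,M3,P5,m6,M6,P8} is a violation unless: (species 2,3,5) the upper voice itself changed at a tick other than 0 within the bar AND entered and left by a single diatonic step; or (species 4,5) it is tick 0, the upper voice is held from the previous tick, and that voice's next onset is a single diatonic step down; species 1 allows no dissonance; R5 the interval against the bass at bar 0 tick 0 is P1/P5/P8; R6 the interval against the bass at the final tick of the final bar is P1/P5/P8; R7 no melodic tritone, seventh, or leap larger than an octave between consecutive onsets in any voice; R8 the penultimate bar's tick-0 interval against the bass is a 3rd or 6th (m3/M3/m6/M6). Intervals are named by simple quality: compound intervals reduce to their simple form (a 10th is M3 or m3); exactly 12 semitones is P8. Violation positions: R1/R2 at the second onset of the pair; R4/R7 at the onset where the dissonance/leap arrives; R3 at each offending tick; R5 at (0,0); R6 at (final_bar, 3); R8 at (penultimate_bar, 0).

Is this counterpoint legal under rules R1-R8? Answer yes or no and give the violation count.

bar 0: v0=A3 v1=A4 (P8)
bar 1: v0=G3 v1=B3 (M3)
bar 2: v0=F3 v1=A3 (M3)
bar 3: v0=A3 v1=F4 (m6)
bar 4: v0=G3 v1=E4 (M6)
bar 5: v0=B3 v1=D4 (m3)
bar 6: v0=A3 v1=C4 (m3)
bar 7: v0=B3 v1=D4 (m3)
bar 8: v0=G3 v1=E4 (M6)
bar 9: v0=A3 v1=A4 (P8)
  R7 @ bar6.0: B4->C4 leap 11st
  R2 @ bar9.0: G3/E4 M6 -> A3/A4 P8 similar

No (2 violations)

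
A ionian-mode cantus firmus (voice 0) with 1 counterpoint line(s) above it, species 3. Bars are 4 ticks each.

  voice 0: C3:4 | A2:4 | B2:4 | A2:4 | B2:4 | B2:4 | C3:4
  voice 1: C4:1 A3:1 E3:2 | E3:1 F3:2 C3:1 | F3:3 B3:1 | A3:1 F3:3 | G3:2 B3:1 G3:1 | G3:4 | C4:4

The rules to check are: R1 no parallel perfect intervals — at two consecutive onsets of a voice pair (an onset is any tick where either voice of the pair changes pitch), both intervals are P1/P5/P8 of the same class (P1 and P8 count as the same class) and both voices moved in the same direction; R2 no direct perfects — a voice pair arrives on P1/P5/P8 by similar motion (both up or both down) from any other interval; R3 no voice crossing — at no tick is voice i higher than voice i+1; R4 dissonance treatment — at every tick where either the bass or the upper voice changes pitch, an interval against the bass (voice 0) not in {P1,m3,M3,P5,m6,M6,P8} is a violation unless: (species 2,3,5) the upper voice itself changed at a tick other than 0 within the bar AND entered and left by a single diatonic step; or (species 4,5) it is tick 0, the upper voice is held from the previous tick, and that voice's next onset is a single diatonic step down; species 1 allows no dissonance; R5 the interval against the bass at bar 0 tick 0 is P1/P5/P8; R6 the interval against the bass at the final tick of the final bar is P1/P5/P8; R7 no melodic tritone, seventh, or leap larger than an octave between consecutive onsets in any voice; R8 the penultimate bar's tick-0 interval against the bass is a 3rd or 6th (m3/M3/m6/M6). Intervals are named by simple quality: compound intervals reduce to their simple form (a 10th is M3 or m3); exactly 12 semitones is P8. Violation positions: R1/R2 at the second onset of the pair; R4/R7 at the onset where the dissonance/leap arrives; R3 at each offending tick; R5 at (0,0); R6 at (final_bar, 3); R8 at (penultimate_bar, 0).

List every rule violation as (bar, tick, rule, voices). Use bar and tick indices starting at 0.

(2, 0, R4, (0, 1))
(2, 3, R7, (1,))
(3, 0, R1, (0, 1))
(6, 0, R2, (0, 1))

bar 0: v0=C3 v1=C4 downbeat P8
bar 1: v0=A2 v1=E3 downbeat P5
bar 2: v0=B2 v1=F3 downbeat TT
bar 3: v0=A2 v1=A3 downbeat P8
bar 4: v0=B2 v1=G3 downbeat m6
bar 5: v0=B2 v1=G3 downbeat m6
bar 6: v0=C3 v1=C4 downbeat P8
  -> R4 @ bar 2 tick 0 v(0, 1): B2/F3 TT untreated
  -> R7 @ bar 2 tick 3 v(1,): F3->B3 leap 6st
  -> R1 @ bar 3 tick 0 v(0, 1): B2/B3 P8 -> A2/A3 P8 similar
  -> R2 @ bar 6 tick 0 v(0, 1): B2/G3 m6 -> C3/C4 P8 similar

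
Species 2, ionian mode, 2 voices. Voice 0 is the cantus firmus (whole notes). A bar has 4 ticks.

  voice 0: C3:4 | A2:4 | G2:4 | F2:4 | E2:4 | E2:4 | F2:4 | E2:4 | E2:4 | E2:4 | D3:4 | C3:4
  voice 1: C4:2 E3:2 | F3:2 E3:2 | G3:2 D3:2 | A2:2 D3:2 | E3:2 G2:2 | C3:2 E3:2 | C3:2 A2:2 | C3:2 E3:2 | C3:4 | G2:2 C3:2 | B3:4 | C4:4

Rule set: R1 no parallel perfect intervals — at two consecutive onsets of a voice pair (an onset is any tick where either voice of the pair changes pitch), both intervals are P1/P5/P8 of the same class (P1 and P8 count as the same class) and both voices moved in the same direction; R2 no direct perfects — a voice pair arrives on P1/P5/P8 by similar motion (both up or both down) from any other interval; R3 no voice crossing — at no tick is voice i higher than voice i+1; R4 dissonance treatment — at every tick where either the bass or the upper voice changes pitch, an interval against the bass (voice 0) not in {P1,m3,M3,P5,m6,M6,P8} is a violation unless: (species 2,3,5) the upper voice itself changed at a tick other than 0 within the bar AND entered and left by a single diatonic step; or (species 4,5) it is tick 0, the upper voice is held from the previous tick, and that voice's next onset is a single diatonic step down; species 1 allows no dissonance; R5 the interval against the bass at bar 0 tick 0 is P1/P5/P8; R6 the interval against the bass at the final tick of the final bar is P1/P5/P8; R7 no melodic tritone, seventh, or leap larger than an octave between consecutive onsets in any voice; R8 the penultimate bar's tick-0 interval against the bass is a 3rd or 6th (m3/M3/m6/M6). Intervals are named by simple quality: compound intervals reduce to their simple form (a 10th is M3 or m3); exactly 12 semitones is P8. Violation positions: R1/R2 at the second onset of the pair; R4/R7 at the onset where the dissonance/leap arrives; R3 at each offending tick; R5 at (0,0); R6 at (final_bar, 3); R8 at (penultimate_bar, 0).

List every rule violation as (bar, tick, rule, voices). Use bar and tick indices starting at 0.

bar 0: v0=C3 v1=C4 downbeat P8
bar 1: v0=A2 v1=F3 downbeat m6
bar 2: v0=G2 v1=G3 downbeat P8
bar 3: v0=F2 v1=A2 downbeat M3
bar 4: v0=E2 v1=E3 downbeat P8
bar 5: v0=E2 v1=C3 downbeat m6
bar 6: v0=F2 v1=C3 downbeat P5
bar 7: v0=E2 v1=C3 downbeat m6
bar 8: v0=E2 v1=C3 downbeat m6
bar 9: v0=E2 v1=G2 downbeat m3
bar 10: v0=D3 v1=B3 downbeat M6
bar 11: v0=C3 v1=C4 downbeat P8
  -> R7 @ bar 10 tick 0 v(0,): E2->D3 leap 10st
  -> R7 @ bar 10 tick 0 v(1,): C3->B3 leap 11st

(10, 0, R7, (0,))
(10, 0, R7, (1,))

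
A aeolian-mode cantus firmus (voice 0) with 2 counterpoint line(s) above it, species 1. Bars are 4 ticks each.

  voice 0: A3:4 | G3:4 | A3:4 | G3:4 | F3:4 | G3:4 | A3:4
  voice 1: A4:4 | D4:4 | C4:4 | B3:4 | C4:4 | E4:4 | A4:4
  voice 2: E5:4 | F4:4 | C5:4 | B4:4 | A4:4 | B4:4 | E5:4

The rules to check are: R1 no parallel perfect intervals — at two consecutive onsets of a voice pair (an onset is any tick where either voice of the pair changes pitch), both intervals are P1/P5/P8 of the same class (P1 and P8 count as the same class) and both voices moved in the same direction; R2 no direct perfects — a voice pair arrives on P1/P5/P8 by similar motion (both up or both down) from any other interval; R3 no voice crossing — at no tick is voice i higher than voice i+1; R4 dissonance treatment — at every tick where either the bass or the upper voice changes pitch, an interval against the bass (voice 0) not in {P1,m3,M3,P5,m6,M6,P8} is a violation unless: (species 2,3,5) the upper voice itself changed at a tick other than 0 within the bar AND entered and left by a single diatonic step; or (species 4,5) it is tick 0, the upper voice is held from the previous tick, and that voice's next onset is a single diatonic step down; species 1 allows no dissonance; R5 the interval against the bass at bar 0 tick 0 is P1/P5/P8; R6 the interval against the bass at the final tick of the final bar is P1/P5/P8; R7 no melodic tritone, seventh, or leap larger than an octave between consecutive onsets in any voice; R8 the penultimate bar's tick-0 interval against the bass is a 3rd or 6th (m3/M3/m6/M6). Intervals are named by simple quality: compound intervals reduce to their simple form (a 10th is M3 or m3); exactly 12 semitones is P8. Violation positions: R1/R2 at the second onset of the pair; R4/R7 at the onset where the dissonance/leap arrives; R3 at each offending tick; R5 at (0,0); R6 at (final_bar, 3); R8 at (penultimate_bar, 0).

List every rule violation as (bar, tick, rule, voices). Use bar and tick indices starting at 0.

bar 0: v0=A3 v1=A4 v2=E5 downbeat P5
bar 1: v0=G3 v1=D4 v2=F4 downbeat m7
bar 2: v0=A3 v1=C4 v2=C5 downbeat m3
bar 3: v0=G3 v1=B3 v2=B4 downbeat M3
bar 4: v0=F3 v1=C4 v2=A4 downbeat M3
bar 5: v0=G3 v1=E4 v2=B4 downbeat M3
bar 6: v0=A3 v1=A4 v2=E5 downbeat P5
  -> R2 @ bar 1 tick 0 v(0, 1): A3/A4 P8 -> G3/D4 P5 similar
  -> R4 @ bar 1 tick 0 v(0, 2): G3/F4 m7 untreated
  -> R7 @ bar 1 tick 0 v(2,): E5->F4 leap 11st
  -> R1 @ bar 3 tick 0 v(1, 2): C4/C5 P8 -> B3/B4 P8 similar
  -> R2 @ bar 5 tick 0 v(1, 2): C4/A4 M6 -> E4/B4 P5 similar
  -> R1 @ bar 6 tick 0 v(1, 2): E4/B4 P5 -> A4/E5 P5 similar
  -> R2 @ bar 6 tick 0 v(0, 1): G3/E4 M6 -> A3/A4 P8 similar
  -> R2 @ bar 6 tick 0 v(0, 2): G3/B4 M3 -> A3/E5 P5 similar

(1, 0, R2, (0, 1))
(1, 0, R4, (0, 2))
(1, 0, R7, (2,))
(3, 0, R1, (1, 2))
(5, 0, R2, (1, 2))
(6, 0, R1, (1, 2))
(6, 0, R2, (0, 1))
(6, 0, R2, (0, 2))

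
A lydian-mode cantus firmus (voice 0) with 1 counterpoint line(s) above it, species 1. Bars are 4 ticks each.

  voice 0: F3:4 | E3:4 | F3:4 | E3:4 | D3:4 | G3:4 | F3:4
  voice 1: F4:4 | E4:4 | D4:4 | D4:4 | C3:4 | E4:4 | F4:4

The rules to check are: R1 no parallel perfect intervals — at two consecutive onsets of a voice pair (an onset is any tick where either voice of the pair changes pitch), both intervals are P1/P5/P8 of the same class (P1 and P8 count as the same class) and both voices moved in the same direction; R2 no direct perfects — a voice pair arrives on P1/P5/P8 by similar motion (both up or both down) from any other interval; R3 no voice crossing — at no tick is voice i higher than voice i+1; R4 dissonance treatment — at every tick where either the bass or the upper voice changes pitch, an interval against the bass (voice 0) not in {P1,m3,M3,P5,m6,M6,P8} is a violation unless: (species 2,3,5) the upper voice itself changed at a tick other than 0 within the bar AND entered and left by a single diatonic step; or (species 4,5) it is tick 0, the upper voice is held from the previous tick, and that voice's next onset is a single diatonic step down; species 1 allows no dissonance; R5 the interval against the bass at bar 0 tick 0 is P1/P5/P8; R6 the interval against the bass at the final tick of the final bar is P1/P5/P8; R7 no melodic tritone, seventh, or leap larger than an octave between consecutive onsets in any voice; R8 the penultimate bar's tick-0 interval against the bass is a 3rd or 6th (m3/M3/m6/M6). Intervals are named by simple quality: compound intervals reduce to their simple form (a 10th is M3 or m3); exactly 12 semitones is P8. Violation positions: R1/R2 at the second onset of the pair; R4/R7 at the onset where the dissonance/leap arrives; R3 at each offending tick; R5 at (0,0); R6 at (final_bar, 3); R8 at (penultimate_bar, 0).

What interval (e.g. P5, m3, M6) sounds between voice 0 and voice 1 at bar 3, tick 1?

m7

voice 0=E3 voice 1=D4 -> m7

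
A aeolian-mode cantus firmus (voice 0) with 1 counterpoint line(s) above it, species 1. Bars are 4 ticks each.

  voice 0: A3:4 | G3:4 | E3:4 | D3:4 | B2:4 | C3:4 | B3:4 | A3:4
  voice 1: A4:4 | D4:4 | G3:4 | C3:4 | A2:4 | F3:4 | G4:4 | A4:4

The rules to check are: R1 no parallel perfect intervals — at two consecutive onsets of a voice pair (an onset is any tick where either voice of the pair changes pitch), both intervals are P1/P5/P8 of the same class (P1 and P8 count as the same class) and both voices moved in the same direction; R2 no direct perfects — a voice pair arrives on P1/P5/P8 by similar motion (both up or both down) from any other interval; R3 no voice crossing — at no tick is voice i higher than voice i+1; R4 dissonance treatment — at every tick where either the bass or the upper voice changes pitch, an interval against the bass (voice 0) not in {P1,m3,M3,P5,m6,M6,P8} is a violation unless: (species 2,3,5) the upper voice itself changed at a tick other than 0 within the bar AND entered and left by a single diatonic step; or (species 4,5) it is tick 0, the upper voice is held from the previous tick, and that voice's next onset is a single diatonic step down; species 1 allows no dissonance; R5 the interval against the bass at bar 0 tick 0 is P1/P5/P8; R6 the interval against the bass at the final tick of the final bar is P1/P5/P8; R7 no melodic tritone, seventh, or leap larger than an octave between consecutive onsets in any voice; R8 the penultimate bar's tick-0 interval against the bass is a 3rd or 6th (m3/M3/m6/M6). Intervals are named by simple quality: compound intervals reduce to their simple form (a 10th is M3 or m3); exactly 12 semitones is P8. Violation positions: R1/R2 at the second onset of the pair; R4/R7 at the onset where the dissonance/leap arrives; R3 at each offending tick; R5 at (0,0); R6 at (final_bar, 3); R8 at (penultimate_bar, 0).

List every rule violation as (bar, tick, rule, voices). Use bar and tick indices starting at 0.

bar 0: v0=A3 v1=A4 downbeat P8
bar 1: v0=G3 v1=D4 downbeat P5
bar 2: v0=E3 v1=G3 downbeat m3
bar 3: v0=D3 v1=C3 downbeat M2
bar 4: v0=B2 v1=A2 downbeat M2
bar 5: v0=C3 v1=F3 downbeat P4
bar 6: v0=B3 v1=G4 downbeat m6
bar 7: v0=A3 v1=A4 downbeat P8
  -> R2 @ bar 1 tick 0 v(0, 1): A3/A4 P8 -> G3/D4 P5 similar
  -> R3 @ bar 3 tick 0 v(0, 1): D3 above C3
  -> R4 @ bar 3 tick 0 v(0, 1): D3/C3 M2 untreated
  -> R3 @ bar 3 tick 1 v(0, 1): D3 above C3
  -> R3 @ bar 3 tick 2 v(0, 1): D3 above C3
  -> R3 @ bar 3 tick 3 v(0, 1): D3 above C3
  -> R3 @ bar 4 tick 0 v(0, 1): B2 above A2
  -> R4 @ bar 4 tick 0 v(0, 1): B2/A2 M2 untreated
  -> R3 @ bar 4 tick 1 v(0, 1): B2 above A2
  -> R3 @ bar 4 tick 2 v(0, 1): B2 above A2
  -> R3 @ bar 4 tick 3 v(0, 1): B2 above A2
  -> R4 @ bar 5 tick 0 v(0, 1): C3/F3 P4 untreated
  -> R7 @ bar 6 tick 0 v(0,): C3->B3 leap 11st
  -> R7 @ bar 6 tick 0 v(1,): F3->G4 leap 14st

(1, 0, R2, (0, 1))
(3, 0, R3, (0, 1))
(3, 0, R4, (0, 1))
(3, 1, R3, (0, 1))
(3, 2, R3, (0, 1))
(3, 3, R3, (0, 1))
(4, 0, R3, (0, 1))
(4, 0, R4, (0, 1))
(4, 1, R3, (0, 1))
(4, 2, R3, (0, 1))
(4, 3, R3, (0, 1))
(5, 0, R4, (0, 1))
(6, 0, R7, (0,))
(6, 0, R7, (1,))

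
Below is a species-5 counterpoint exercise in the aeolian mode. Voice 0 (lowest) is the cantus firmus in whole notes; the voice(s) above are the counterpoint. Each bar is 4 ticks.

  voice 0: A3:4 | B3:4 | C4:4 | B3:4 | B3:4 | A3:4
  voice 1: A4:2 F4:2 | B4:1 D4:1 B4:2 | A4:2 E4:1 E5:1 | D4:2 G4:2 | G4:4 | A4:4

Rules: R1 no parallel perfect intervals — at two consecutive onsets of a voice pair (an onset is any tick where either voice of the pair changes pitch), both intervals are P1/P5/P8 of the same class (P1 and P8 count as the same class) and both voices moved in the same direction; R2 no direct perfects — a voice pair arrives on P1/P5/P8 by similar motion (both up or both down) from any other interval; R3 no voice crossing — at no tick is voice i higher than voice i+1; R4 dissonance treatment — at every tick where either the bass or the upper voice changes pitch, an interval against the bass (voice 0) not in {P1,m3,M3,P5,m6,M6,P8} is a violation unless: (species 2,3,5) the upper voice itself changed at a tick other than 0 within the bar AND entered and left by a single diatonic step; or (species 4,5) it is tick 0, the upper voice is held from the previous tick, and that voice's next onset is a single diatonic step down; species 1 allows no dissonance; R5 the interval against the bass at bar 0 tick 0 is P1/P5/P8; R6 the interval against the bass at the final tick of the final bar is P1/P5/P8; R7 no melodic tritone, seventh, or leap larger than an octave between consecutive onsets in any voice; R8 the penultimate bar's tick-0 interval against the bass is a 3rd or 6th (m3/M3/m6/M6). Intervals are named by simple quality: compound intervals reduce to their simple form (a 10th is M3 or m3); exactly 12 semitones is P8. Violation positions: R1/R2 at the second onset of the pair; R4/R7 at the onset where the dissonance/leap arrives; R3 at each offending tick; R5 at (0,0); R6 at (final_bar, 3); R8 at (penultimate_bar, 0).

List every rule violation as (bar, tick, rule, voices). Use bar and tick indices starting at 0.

(1, 0, R2, (0, 1))
(1, 0, R7, (1,))
(3, 0, R7, (1,))

bar 0: v0=A3 v1=A4 downbeat P8
bar 1: v0=B3 v1=B4 downbeat P8
bar 2: v0=C4 v1=A4 downbeat M6
bar 3: v0=B3 v1=D4 downbeat m3
bar 4: v0=B3 v1=G4 downbeat m6
bar 5: v0=A3 v1=A4 downbeat P8
  -> R2 @ bar 1 tick 0 v(0, 1): A3/F4 m6 -> B3/B4 P8 similar
  -> R7 @ bar 1 tick 0 v(1,): F4->B4 leap 6st
  -> R7 @ bar 3 tick 0 v(1,): E5->D4 leap 14st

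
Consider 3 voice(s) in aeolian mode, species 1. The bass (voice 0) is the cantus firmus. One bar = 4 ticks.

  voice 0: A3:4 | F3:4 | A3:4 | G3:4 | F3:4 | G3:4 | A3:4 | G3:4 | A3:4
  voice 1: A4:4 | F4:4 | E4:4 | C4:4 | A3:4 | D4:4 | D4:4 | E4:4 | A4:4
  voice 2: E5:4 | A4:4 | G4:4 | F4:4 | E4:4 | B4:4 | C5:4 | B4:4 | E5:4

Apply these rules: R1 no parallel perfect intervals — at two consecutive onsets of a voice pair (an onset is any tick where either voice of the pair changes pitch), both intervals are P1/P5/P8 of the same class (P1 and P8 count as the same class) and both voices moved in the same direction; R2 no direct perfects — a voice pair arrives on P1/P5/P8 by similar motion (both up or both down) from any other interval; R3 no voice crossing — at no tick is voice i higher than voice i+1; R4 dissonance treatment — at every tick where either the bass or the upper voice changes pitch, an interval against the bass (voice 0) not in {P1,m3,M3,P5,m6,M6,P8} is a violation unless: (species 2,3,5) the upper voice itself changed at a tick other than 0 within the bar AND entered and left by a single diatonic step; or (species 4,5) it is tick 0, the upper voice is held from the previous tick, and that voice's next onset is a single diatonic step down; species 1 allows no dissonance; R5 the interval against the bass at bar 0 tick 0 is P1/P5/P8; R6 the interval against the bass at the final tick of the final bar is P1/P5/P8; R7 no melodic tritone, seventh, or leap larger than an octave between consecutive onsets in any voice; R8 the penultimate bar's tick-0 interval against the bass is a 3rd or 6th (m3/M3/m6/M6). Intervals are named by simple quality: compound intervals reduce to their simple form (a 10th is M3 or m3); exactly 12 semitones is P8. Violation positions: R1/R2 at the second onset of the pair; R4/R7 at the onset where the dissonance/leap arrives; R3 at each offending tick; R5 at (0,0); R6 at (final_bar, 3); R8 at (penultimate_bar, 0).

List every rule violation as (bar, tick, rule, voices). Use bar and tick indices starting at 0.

bar 0: v0=A3 v1=A4 v2=E5 downbeat P5
bar 1: v0=F3 v1=F4 v2=A4 downbeat M3
bar 2: v0=A3 v1=E4 v2=G4 downbeat m7
bar 3: v0=G3 v1=C4 v2=F4 downbeat m7
bar 4: v0=F3 v1=A3 v2=E4 downbeat M7
bar 5: v0=G3 v1=D4 v2=B4 downbeat M3
bar 6: v0=A3 v1=D4 v2=C5 downbeat m3
bar 7: v0=G3 v1=E4 v2=B4 downbeat M3
bar 8: v0=A3 v1=A4 v2=E5 downbeat P5
  -> R1 @ bar 1 tick 0 v(0, 1): A3/A4 P8 -> F3/F4 P8 similar
  -> R4 @ bar 2 tick 0 v(0, 2): A3/G4 m7 untreated
  -> R4 @ bar 3 tick 0 v(0, 1): G3/C4 P4 untreated
  -> R4 @ bar 3 tick 0 v(0, 2): G3/F4 m7 untreated
  -> R2 @ bar 4 tick 0 v(1, 2): C4/F4 P4 -> A3/E4 P5 similar
  -> R4 @ bar 4 tick 0 v(0, 2): F3/E4 M7 untreated
  -> R2 @ bar 5 tick 0 v(0, 1): F3/A3 M3 -> G3/D4 P5 similar
  -> R4 @ bar 6 tick 0 v(0, 1): A3/D4 P4 untreated
  -> R1 @ bar 8 tick 0 v(1, 2): E4/B4 P5 -> A4/E5 P5 similar
  -> R2 @ bar 8 tick 0 v(0, 1): G3/E4 M6 -> A3/A4 P8 similar
  -> R2 @ bar 8 tick 0 v(0, 2): G3/B4 M3 -> A3/E5 P5 similar

(1, 0, R1, (0, 1))
(2, 0, R4, (0, 2))
(3, 0, R4, (0, 1))
(3, 0, R4, (0, 2))
(4, 0, R2, (1, 2))
(4, 0, R4, (0, 2))
(5, 0, R2, (0, 1))
(6, 0, R4, (0, 1))
(8, 0, R1, (1, 2))
(8, 0, R2, (0, 1))
(8, 0, R2, (0, 2))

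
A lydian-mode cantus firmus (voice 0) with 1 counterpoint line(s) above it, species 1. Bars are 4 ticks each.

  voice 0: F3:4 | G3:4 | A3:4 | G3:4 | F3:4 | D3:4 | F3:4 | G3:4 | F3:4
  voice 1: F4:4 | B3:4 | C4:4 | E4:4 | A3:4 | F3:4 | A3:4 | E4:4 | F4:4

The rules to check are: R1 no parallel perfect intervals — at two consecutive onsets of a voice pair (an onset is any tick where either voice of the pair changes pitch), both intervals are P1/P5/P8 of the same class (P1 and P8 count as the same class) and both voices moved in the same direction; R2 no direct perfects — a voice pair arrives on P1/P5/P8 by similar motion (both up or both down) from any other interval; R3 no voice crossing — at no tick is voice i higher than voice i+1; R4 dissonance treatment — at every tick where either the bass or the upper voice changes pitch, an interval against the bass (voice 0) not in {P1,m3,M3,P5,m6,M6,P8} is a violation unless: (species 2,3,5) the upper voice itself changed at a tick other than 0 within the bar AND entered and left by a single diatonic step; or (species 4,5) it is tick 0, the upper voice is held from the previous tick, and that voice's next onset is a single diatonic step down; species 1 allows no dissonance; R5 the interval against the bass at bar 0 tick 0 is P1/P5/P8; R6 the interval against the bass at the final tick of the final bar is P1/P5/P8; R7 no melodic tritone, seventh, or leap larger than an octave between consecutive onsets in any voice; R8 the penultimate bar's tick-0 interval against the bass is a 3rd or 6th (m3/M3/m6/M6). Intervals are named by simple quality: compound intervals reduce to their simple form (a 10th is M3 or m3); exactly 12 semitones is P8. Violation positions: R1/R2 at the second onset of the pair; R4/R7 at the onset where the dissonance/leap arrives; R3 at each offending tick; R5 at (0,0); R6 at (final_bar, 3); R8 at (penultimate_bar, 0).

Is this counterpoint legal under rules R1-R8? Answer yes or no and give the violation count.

No (1 violations)

bar 0: v0=F3 v1=F4 (P8)
bar 1: v0=G3 v1=B3 (M3)
bar 2: v0=A3 v1=C4 (m3)
bar 3: v0=G3 v1=E4 (M6)
bar 4: v0=F3 v1=A3 (M3)
bar 5: v0=D3 v1=F3 (m3)
bar 6: v0=F3 v1=A3 (M3)
bar 7: v0=G3 v1=E4 (M6)
bar 8: v0=F3 v1=F4 (P8)
  R7 @ bar1.0: F4->B3 leap 6st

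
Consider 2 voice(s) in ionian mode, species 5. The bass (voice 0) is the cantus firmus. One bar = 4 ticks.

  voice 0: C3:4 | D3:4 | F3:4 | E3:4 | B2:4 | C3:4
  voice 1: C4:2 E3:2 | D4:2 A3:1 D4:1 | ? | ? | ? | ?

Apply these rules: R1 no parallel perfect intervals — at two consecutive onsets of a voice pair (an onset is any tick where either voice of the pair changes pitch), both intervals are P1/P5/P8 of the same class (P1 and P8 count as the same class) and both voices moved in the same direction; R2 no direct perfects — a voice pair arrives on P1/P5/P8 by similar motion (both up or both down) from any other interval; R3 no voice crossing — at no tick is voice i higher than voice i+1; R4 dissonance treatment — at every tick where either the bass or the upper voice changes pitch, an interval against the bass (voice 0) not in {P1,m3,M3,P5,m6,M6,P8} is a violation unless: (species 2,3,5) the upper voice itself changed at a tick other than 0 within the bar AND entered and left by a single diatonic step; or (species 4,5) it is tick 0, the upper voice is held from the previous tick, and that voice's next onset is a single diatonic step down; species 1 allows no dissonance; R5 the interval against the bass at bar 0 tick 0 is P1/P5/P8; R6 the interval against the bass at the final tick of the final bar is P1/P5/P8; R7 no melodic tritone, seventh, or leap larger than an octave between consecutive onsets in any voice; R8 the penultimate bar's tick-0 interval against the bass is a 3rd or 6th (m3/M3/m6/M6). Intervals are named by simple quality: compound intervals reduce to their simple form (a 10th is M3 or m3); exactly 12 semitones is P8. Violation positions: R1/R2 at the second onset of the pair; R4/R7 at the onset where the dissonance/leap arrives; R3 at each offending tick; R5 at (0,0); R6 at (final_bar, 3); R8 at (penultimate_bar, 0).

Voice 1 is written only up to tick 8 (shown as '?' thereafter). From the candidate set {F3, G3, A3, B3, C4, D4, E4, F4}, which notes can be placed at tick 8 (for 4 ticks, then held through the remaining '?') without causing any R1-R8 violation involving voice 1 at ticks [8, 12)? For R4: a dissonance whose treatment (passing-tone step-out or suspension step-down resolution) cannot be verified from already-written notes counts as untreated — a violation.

F3: legal
G3: violates R4
A3: legal
B3: violates R4
C4: legal
D4: legal
E4: violates R4
F4: violates R1

{A3, C4, D4, F3}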